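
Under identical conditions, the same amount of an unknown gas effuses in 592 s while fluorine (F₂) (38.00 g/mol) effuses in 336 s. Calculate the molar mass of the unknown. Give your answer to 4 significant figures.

Graham's law gives t_X/t_F₂ = √(M_X/M_F₂).
592/336 = 1.762 = √(M_X/38.00)
M_X = 38.00 × 1.762² = 38.00 × 3.104 = 118.0 g/mol

118.0 g/mol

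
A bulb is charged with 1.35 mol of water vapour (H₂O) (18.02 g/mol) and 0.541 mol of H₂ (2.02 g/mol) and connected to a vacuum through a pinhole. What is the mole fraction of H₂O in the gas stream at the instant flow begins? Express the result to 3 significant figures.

0.455

The effusion rate of species i is ∝ p_i/√M_i ∝ n_i/√M_i.
So x_H₂O in the escaping gas = (n_H₂O/√M_H₂O) / Σ(n_i/√M_i)
= (1.35/√18.02) / (1.35/√18.02 + 0.541/√2.02) = 0.3180/(0.3180 + 0.3806) = 0.455.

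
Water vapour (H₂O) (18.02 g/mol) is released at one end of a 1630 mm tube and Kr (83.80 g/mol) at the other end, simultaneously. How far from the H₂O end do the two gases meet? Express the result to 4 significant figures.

Distances travelled in equal time are proportional to diffusion rates, so d_H₂O/d_Kr = √(M_Kr/M_H₂O) = √(83.80/18.02) = 2.156.
With d_H₂O + d_Kr = 1630 mm, d_Kr = 1630/(1 + 2.156) = 516.4 mm.
d_H₂O = 1630 − 516.4 = 1114 mm.

1114 mm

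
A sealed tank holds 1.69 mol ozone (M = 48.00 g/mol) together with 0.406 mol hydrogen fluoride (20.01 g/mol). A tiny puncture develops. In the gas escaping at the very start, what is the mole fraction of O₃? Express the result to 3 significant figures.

Rate_i ∝ x_i/√M_i (Graham's law weighted by mole fraction), so the effusate composition follows n_i/√M_i.
Mole fraction of O₃ in the effusate = (n_O₃/√M_O₃) / (n_O₃/√M_O₃ + n_HF/√M_HF)
= (1.69/√48.00) / (1.69/√48.00 + 0.406/√20.01) = 0.2439/(0.2439 + 0.09076) = 0.729.

0.729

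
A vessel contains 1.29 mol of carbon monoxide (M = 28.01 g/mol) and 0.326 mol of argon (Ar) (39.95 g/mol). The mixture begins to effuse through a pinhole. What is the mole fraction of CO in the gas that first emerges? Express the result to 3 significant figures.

The effusion rate of species i is ∝ p_i/√M_i ∝ n_i/√M_i.
x_CO(eff) = (n_CO/√M_CO) / (n_CO/√M_CO + n_Ar/√M_Ar)
= (1.29/√28.01) / (1.29/√28.01 + 0.326/√39.95) = 0.2437/(0.2437 + 0.05158) = 0.825.

0.825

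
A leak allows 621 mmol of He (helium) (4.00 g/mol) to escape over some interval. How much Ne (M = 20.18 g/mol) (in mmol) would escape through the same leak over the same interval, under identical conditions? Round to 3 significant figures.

276 mmol

Graham's law gives rate_Ne/rate_He = √(M_He/M_Ne) = √(4.00/20.18) = √0.1982 = 0.4452.
So the amount for Ne is 621 × 0.4452 = 276 mmol.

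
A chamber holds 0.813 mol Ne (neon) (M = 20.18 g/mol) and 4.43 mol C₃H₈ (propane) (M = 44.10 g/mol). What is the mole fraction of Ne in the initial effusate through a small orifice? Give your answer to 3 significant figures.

The effusion rate of species i is ∝ p_i/√M_i ∝ n_i/√M_i.
So x_Ne in the escaping gas = (n_Ne/√M_Ne) / Σ(n_i/√M_i)
= (0.813/√20.18) / (0.813/√20.18 + 4.43/√44.10) = 0.1810/(0.1810 + 0.6671) = 0.213.

0.213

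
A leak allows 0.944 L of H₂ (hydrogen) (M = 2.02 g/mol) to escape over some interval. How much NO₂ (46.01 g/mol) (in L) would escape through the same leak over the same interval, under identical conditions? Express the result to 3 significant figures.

0.198 L

Graham's law gives rate_NO₂/rate_H₂ = √(M_H₂/M_NO₂) = √(2.02/46.01) = √0.04390 = 0.2095.
So the volume for NO₂ is 0.944 × 0.2095 = 0.198 L.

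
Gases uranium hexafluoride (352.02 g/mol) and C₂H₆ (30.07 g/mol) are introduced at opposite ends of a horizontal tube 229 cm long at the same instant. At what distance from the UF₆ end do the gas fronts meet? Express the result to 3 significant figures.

Graham's law gives d_UF₆/d_C₂H₆ = rate_UF₆/rate_C₂H₆ = √(M_C₂H₆/M_UF₆) = √(30.07/352.02) = 0.2923.
With d_UF₆ + d_C₂H₆ = 229 cm, d_C₂H₆ = 229/(1 + 0.2923) = 177.2 cm.
d_UF₆ = 229 − 177.2 = 51.8 cm.

51.8 cm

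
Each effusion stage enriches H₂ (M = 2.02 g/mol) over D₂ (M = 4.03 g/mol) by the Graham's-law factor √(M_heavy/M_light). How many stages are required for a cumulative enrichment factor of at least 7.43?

With α = √(4.03/2.02) per stage, ln α = ½ ln(1.99505) = 0.3453.
Need α^N ≥ 7.43 ⇒ N ≥ ln(7.43) / ln α = 2.006 / 0.3453 = 5.81.
Rounding up, N = 6 stages.

6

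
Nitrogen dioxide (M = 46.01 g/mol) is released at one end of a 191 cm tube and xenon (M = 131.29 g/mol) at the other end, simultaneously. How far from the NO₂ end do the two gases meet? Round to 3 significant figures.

120 cm

Distances travelled in equal time are proportional to diffusion rates, so d_NO₂/d_Xe = √(M_Xe/M_NO₂) = √(131.29/46.01) = 1.689.
With d_NO₂ + d_Xe = 191 cm, d_Xe = 191/(1 + 1.689) = 71.02 cm.
d_NO₂ = 191 − 71.02 = 120 cm.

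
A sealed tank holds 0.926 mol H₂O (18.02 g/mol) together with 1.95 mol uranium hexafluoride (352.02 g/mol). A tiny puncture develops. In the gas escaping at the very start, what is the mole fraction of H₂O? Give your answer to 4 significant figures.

Each component's effusion rate ∝ (its partial pressure)·(1/√M) ∝ n_i/√M_i.
x_H₂O(eff) = (n_H₂O/√M_H₂O) / (n_H₂O/√M_H₂O + n_UF₆/√M_UF₆)
= (0.926/√18.02) / (0.926/√18.02 + 1.95/√352.02) = 0.2181/(0.2181 + 0.1039) = 0.6773.

0.6773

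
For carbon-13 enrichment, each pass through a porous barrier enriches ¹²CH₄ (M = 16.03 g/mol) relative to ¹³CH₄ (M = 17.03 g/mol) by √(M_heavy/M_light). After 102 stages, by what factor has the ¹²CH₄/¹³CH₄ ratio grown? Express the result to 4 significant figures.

Each stage multiplies the ratio by α = √(17.03/16.03), so after 102 stages the overall factor is α^102 = (17.03/16.03)^(102/2).
= 1.06238^51 = 21.89.

21.89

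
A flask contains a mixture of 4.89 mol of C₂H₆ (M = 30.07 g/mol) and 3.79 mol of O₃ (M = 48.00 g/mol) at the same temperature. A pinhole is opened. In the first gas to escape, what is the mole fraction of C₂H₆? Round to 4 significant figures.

0.6198

Effusion rate of each component ∝ n_i/√M_i (partial pressure × 1/√M).
x_C₂H₆(eff) = (n_C₂H₆/√M_C₂H₆) / (n_C₂H₆/√M_C₂H₆ + n_O₃/√M_O₃)
= (4.89/√30.07) / (4.89/√30.07 + 3.79/√48.00) = 0.8917/(0.8917 + 0.5470) = 0.6198.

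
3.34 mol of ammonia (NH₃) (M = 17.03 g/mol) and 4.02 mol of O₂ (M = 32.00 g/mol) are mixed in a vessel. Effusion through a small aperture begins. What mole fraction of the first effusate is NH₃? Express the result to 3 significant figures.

0.532

The effusion rate of species i is ∝ p_i/√M_i ∝ n_i/√M_i.
Mole fraction of NH₃ in the effusate = (n_NH₃/√M_NH₃) / (n_NH₃/√M_NH₃ + n_O₂/√M_O₂)
= (3.34/√17.03) / (3.34/√17.03 + 4.02/√32.00) = 0.8094/(0.8094 + 0.7106) = 0.532.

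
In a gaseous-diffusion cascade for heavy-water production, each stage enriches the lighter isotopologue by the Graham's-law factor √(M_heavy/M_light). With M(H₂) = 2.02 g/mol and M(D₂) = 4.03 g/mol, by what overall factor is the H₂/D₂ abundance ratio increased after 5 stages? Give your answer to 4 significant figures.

After 5 stages the ratio has grown by (√(4.03/2.02))^5 = (4.03/2.02)^(5/2).
= 1.99505^(5/2) = 5.622.

5.622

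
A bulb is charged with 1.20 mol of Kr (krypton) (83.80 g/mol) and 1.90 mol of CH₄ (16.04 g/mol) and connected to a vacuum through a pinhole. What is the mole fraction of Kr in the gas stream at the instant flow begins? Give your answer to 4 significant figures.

0.2165

The effusion rate of species i is ∝ p_i/√M_i ∝ n_i/√M_i.
So x_Kr in the escaping gas = (n_Kr/√M_Kr) / Σ(n_i/√M_i)
= (1.20/√83.80) / (1.20/√83.80 + 1.90/√16.04) = 0.1311/(0.1311 + 0.4744) = 0.2165.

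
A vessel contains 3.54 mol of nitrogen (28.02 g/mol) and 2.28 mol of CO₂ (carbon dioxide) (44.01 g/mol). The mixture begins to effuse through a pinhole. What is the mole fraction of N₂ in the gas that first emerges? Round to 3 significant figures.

The effusion rate of species i is ∝ p_i/√M_i ∝ n_i/√M_i.
So x_N₂ in the escaping gas = (n_N₂/√M_N₂) / Σ(n_i/√M_i)
= (3.54/√28.02) / (3.54/√28.02 + 2.28/√44.01) = 0.6688/(0.6688 + 0.3437) = 0.661.

0.661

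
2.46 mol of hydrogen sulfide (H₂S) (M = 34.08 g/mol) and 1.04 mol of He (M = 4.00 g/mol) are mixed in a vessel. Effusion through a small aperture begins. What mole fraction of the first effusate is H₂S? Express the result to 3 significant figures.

0.448

The effusion rate of species i is ∝ p_i/√M_i ∝ n_i/√M_i.
x_H₂S(eff) = (n_H₂S/√M_H₂S) / (n_H₂S/√M_H₂S + n_He/√M_He)
= (2.46/√34.08) / (2.46/√34.08 + 1.04/√4.00) = 0.4214/(0.4214 + 0.5200) = 0.448.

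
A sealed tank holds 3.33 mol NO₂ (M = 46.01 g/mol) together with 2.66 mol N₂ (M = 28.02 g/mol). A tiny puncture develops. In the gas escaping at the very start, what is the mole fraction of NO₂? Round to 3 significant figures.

Effusion rate of each component ∝ n_i/√M_i (partial pressure × 1/√M).
So x_NO₂ in the escaping gas = (n_NO₂/√M_NO₂) / Σ(n_i/√M_i)
= (3.33/√46.01) / (3.33/√46.01 + 2.66/√28.02) = 0.4909/(0.4909 + 0.5025) = 0.494.

0.494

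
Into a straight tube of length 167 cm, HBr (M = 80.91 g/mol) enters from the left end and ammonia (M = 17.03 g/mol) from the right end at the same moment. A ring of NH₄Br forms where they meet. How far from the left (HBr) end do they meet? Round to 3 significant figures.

52.5 cm

In equal time, each gas travels a distance ∝ its rate ∝ 1/√M, so d_HBr/d_NH₃ = √(M_NH₃/M_HBr) = √(17.03/80.91) = 0.4588.
With d_HBr + d_NH₃ = 167 cm, d_NH₃ = 167/(1 + 0.4588) = 114.5 cm.
d_HBr = 167 − 114.5 = 52.5 cm.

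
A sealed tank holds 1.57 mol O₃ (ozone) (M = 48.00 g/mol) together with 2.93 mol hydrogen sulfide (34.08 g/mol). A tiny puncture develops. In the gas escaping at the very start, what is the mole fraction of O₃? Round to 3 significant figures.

0.311

Effusion rate of each component ∝ n_i/√M_i (partial pressure × 1/√M).
Mole fraction of O₃ in the effusate = (n_O₃/√M_O₃) / (n_O₃/√M_O₃ + n_H₂S/√M_H₂S)
= (1.57/√48.00) / (1.57/√48.00 + 2.93/√34.08) = 0.2266/(0.2266 + 0.5019) = 0.311.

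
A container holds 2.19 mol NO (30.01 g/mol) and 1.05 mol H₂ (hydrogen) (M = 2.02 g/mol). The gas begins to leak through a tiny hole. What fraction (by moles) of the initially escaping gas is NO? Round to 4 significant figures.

The effusion rate of species i is ∝ p_i/√M_i ∝ n_i/√M_i.
So x_NO in the escaping gas = (n_NO/√M_NO) / Σ(n_i/√M_i)
= (2.19/√30.01) / (2.19/√30.01 + 1.05/√2.02) = 0.3998/(0.3998 + 0.7388) = 0.3511.

0.3511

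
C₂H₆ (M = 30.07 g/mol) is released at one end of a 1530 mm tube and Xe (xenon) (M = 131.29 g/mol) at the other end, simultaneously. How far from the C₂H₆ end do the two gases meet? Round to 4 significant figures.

Graham's law gives d_C₂H₆/d_Xe = rate_C₂H₆/rate_Xe = √(M_Xe/M_C₂H₆) = √(131.29/30.07) = 2.090.
With d_C₂H₆ + d_Xe = 1530 mm, d_Xe = 1530/(1 + 2.090) = 495.2 mm.
d_C₂H₆ = 1530 − 495.2 = 1035 mm.

1035 mm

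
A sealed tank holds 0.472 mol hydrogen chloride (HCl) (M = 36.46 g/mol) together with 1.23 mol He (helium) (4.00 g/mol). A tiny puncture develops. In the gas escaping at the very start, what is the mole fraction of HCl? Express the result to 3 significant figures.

0.113

Effusion rate of each component ∝ n_i/√M_i (partial pressure × 1/√M).
So x_HCl in the escaping gas = (n_HCl/√M_HCl) / Σ(n_i/√M_i)
= (0.472/√36.46) / (0.472/√36.46 + 1.23/√4.00) = 0.07817/(0.07817 + 0.6150) = 0.113.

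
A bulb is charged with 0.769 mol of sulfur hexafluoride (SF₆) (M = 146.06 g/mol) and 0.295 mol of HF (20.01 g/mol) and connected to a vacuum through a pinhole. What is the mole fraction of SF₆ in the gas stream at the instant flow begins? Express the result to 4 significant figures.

0.4911

The effusion rate of species i is ∝ p_i/√M_i ∝ n_i/√M_i.
Mole fraction of SF₆ in the effusate = (n_SF₆/√M_SF₆) / (n_SF₆/√M_SF₆ + n_HF/√M_HF)
= (0.769/√146.06) / (0.769/√146.06 + 0.295/√20.01) = 0.06363/(0.06363 + 0.06595) = 0.4911.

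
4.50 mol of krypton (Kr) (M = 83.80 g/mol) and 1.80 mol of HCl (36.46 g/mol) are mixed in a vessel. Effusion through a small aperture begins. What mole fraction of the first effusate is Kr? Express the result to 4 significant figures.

0.6225

Effusion rate of each component ∝ n_i/√M_i (partial pressure × 1/√M).
Mole fraction of Kr in the effusate = (n_Kr/√M_Kr) / (n_Kr/√M_Kr + n_HCl/√M_HCl)
= (4.50/√83.80) / (4.50/√83.80 + 1.80/√36.46) = 0.4916/(0.4916 + 0.2981) = 0.6225.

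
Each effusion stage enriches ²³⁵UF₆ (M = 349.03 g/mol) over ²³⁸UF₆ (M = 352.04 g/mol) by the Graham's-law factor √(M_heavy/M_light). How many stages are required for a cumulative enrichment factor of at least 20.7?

706

Single-stage factor α = √(352.04/349.03), so ln α = ½ ln(1.00862) = 0.004293.
Need α^N ≥ 20.7 ⇒ N ≥ ln(20.7) / ln α = 3.030 / 0.004293 = 705.76.
Minimum whole number of stages: N = 706.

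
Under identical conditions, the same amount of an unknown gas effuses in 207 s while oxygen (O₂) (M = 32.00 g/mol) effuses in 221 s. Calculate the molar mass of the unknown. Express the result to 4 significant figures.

Using Graham's law: t_X/t_O₂ = √(M_X/M_O₂).
207/221 = 0.9367 = √(M_X/32.00)
M_X = 32.00 × 0.9367² = 32.00 × 0.8773 = 28.07 g/mol

28.07 g/mol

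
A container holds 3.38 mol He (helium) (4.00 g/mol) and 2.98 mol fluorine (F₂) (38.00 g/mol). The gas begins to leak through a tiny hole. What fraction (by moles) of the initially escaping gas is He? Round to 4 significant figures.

0.7776

Effusion rate of each component ∝ n_i/√M_i (partial pressure × 1/√M).
Mole fraction of He in the effusate = (n_He/√M_He) / (n_He/√M_He + n_F₂/√M_F₂)
= (3.38/√4.00) / (3.38/√4.00 + 2.98/√38.00) = 1.690/(1.690 + 0.4834) = 0.7776.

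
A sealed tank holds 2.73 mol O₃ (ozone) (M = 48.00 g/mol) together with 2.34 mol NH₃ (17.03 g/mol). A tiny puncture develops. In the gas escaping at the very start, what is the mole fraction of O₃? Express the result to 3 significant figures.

Each component's effusion rate ∝ (its partial pressure)·(1/√M) ∝ n_i/√M_i.
x_O₃(eff) = (n_O₃/√M_O₃) / (n_O₃/√M_O₃ + n_NH₃/√M_NH₃)
= (2.73/√48.00) / (2.73/√48.00 + 2.34/√17.03) = 0.3940/(0.3940 + 0.5670) = 0.410.

0.410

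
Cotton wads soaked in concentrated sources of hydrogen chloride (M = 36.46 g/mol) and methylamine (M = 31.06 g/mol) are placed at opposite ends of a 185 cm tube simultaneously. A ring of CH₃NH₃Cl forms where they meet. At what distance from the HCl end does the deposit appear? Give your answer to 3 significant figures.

Graham's law gives d_HCl/d_CH₃NH₂ = rate_HCl/rate_CH₃NH₂ = √(M_CH₃NH₂/M_HCl) = √(31.06/36.46) = 0.9230.
With d_HCl + d_CH₃NH₂ = 185 cm, d_CH₃NH₂ = 185/(1 + 0.9230) = 96.20 cm.
d_HCl = 185 − 96.20 = 88.8 cm.

88.8 cm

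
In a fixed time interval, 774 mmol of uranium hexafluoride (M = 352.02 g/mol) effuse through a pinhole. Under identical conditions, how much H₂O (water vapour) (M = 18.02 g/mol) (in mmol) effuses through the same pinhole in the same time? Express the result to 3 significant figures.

3420 mmol

Since effusion rate ∝ 1/√M, rate_H₂O/rate_UF₆ = √(M_UF₆/M_H₂O) = √(352.02/18.02) = √19.53 = 4.420.
So the amount for H₂O is 774 × 4.420 = 3420 mmol.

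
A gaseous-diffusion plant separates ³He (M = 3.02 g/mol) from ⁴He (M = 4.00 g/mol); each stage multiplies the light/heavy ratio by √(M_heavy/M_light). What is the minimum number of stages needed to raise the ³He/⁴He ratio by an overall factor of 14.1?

19

With α = √(4.00/3.02) per stage, ln α = ½ ln(1.32450) = 0.1405.
Need α^N ≥ 14.1 ⇒ N ≥ ln(14.1) / ln α = 2.646 / 0.1405 = 18.83.
Minimum whole number of stages: N = 19.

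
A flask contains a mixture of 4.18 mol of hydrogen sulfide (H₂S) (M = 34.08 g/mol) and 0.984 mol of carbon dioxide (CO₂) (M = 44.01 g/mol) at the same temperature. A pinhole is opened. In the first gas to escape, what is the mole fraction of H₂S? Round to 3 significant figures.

Rate_i ∝ x_i/√M_i (Graham's law weighted by mole fraction), so the effusate composition follows n_i/√M_i.
Mole fraction of H₂S in the effusate = (n_H₂S/√M_H₂S) / (n_H₂S/√M_H₂S + n_CO₂/√M_CO₂)
= (4.18/√34.08) / (4.18/√34.08 + 0.984/√44.01) = 0.7160/(0.7160 + 0.1483) = 0.828.

0.828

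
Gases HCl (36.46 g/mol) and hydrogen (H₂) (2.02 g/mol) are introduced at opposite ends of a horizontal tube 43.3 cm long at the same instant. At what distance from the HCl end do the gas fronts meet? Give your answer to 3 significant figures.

8.25 cm

The fronts meet when d_HCl + d_H₂ = L with d_HCl/d_H₂ = √(M_H₂/M_HCl) (Graham's law). Here √(M_H₂/M_HCl) = √(2.02/36.46) = 0.2354.
With d_HCl + d_H₂ = 43.3 cm, d_H₂ = 43.3/(1 + 0.2354) = 35.05 cm.
d_HCl = 43.3 − 35.05 = 8.25 cm.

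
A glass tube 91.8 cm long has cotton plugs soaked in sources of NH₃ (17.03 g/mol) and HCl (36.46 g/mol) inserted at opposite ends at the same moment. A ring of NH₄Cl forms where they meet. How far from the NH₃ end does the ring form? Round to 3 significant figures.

54.5 cm

Graham's law gives d_NH₃/d_HCl = rate_NH₃/rate_HCl = √(M_HCl/M_NH₃) = √(36.46/17.03) = 1.463.
With d_NH₃ + d_HCl = 91.8 cm, d_HCl = 91.8/(1 + 1.463) = 37.27 cm.
d_NH₃ = 91.8 − 37.27 = 54.5 cm.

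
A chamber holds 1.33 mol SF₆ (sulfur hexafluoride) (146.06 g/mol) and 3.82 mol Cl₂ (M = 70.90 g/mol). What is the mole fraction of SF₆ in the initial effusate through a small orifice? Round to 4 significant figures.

0.1952

Each component's effusion rate ∝ (its partial pressure)·(1/√M) ∝ n_i/√M_i.
So x_SF₆ in the escaping gas = (n_SF₆/√M_SF₆) / Σ(n_i/√M_i)
= (1.33/√146.06) / (1.33/√146.06 + 3.82/√70.90) = 0.1100/(0.1100 + 0.4537) = 0.1952.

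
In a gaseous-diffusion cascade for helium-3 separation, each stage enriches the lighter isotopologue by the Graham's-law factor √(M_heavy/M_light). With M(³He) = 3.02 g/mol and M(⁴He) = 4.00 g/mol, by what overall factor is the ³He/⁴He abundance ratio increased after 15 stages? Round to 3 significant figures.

Overall factor = α^15 with α = √(4.00/3.02), i.e. (4.00/3.02)^(15/2).
= 1.32450^(15/2) = 8.23.

8.23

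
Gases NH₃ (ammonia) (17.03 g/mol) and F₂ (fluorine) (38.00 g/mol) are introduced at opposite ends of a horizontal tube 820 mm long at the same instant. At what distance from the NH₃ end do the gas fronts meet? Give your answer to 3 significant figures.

491 mm

Distances travelled in equal time are proportional to diffusion rates, so d_NH₃/d_F₂ = √(M_F₂/M_NH₃) = √(38.00/17.03) = 1.494.
With d_NH₃ + d_F₂ = 820 mm, d_F₂ = 820/(1 + 1.494) = 328.8 mm.
d_NH₃ = 820 − 328.8 = 491 mm.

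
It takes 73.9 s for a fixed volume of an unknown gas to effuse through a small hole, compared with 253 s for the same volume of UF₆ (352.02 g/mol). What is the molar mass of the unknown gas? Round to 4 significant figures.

30.03 g/mol

Using Graham's law: t_X/t_UF₆ = √(M_X/M_UF₆).
73.9/253 = 0.2921 = √(M_X/352.02)
M_X = 352.02 × 0.2921² = 352.02 × 0.08532 = 30.03 g/mol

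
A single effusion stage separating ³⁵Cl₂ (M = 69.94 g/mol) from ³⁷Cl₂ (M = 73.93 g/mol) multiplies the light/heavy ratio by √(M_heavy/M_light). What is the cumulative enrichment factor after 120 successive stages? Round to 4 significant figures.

27.91

Each stage multiplies the ratio by α = √(73.93/69.94), so after 120 stages the overall factor is α^120 = (73.93/69.94)^(120/2).
= 1.05705^60 = 27.91.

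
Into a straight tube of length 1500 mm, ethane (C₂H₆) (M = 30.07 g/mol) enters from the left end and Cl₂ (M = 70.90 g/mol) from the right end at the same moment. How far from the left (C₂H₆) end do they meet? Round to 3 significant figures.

Graham's law gives d_C₂H₆/d_Cl₂ = rate_C₂H₆/rate_Cl₂ = √(M_Cl₂/M_C₂H₆) = √(70.90/30.07) = 1.536.
With d_C₂H₆ + d_Cl₂ = 1500 mm, d_Cl₂ = 1500/(1 + 1.536) = 591.6 mm.
d_C₂H₆ = 1500 − 591.6 = 908 mm.

908 mm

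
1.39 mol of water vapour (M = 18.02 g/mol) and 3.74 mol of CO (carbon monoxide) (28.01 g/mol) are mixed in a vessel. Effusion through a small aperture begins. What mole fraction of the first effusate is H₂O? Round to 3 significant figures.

0.317

The effusion rate of species i is ∝ p_i/√M_i ∝ n_i/√M_i.
Mole fraction of H₂O in the effusate = (n_H₂O/√M_H₂O) / (n_H₂O/√M_H₂O + n_CO/√M_CO)
= (1.39/√18.02) / (1.39/√18.02 + 3.74/√28.01) = 0.3274/(0.3274 + 0.7067) = 0.317.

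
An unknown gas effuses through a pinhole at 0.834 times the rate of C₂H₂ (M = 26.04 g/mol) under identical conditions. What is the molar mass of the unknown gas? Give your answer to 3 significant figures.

Since effusion rate ∝ 1/√M, rate_X/rate_C₂H₂ = √(M_C₂H₂/M_X).
0.834 = √(26.04/M_X)
M_X = 26.04 / 0.834² = 26.04 / 0.6956 = 37.4 g/mol

37.4 g/mol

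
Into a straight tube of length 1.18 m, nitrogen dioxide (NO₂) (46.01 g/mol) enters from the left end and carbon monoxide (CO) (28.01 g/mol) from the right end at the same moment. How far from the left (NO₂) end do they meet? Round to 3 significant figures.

In equal time, each gas travels a distance ∝ its rate ∝ 1/√M, so d_NO₂/d_CO = √(M_CO/M_NO₂) = √(28.01/46.01) = 0.7802.
With d_NO₂ + d_CO = 1.18 m, d_CO = 1.18/(1 + 0.7802) = 0.6628 m.
d_NO₂ = 1.18 − 0.6628 = 0.517 m.

0.517 m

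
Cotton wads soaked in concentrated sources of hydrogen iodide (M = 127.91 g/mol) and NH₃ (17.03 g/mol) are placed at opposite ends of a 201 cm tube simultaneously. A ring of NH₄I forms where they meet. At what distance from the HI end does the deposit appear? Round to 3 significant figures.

53.7 cm

The fronts meet when d_HI + d_NH₃ = L with d_HI/d_NH₃ = √(M_NH₃/M_HI) (Graham's law). Here √(M_NH₃/M_HI) = √(17.03/127.91) = 0.3649.
With d_HI + d_NH₃ = 201 cm, d_NH₃ = 201/(1 + 0.3649) = 147.3 cm.
d_HI = 201 − 147.3 = 53.7 cm.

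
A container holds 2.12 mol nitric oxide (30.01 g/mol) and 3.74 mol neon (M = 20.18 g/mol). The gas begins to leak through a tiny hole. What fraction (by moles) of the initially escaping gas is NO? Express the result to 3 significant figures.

0.317

The effusion rate of species i is ∝ p_i/√M_i ∝ n_i/√M_i.
x_NO(eff) = (n_NO/√M_NO) / (n_NO/√M_NO + n_Ne/√M_Ne)
= (2.12/√30.01) / (2.12/√30.01 + 3.74/√20.18) = 0.3870/(0.3870 + 0.8326) = 0.317.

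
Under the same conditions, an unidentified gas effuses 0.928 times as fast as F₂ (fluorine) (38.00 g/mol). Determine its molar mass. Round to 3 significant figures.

From Graham's law, rate_X/rate_F₂ = √(M_F₂/M_X).
0.928 = √(38.00/M_X)
M_X = 38.00 / 0.928² = 38.00 / 0.8612 = 44.1 g/mol

44.1 g/mol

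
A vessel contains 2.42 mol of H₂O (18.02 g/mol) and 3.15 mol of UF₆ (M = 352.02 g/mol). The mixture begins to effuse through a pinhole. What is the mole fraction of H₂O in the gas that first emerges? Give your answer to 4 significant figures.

0.7725

Rate_i ∝ x_i/√M_i (Graham's law weighted by mole fraction), so the effusate composition follows n_i/√M_i.
Mole fraction of H₂O in the effusate = (n_H₂O/√M_H₂O) / (n_H₂O/√M_H₂O + n_UF₆/√M_UF₆)
= (2.42/√18.02) / (2.42/√18.02 + 3.15/√352.02) = 0.5701/(0.5701 + 0.1679) = 0.7725.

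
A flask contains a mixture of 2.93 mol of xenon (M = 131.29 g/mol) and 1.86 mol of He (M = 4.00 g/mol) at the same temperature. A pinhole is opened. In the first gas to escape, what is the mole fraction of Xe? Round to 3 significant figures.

0.216

The effusion rate of species i is ∝ p_i/√M_i ∝ n_i/√M_i.
Mole fraction of Xe in the effusate = (n_Xe/√M_Xe) / (n_Xe/√M_Xe + n_He/√M_He)
= (2.93/√131.29) / (2.93/√131.29 + 1.86/√4.00) = 0.2557/(0.2557 + 0.9300) = 0.216.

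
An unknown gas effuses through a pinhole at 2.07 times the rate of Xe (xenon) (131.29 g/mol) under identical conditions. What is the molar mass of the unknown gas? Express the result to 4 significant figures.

30.64 g/mol

Using Graham's law: rate_X/rate_Xe = √(M_Xe/M_X).
2.07 = √(131.29/M_X)
M_X = 131.29 / 2.07² = 131.29 / 4.285 = 30.64 g/mol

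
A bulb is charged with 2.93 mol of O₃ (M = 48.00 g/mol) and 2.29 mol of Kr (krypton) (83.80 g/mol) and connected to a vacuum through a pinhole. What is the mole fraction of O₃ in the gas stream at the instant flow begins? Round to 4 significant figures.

Rate_i ∝ x_i/√M_i (Graham's law weighted by mole fraction), so the effusate composition follows n_i/√M_i.
x_O₃(eff) = (n_O₃/√M_O₃) / (n_O₃/√M_O₃ + n_Kr/√M_Kr)
= (2.93/√48.00) / (2.93/√48.00 + 2.29/√83.80) = 0.4229/(0.4229 + 0.2502) = 0.6283.

0.6283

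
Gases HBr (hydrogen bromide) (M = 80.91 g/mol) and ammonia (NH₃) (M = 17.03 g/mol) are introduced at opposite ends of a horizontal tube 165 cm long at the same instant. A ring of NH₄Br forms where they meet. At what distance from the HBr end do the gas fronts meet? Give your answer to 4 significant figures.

51.89 cm

In equal time, each gas travels a distance ∝ its rate ∝ 1/√M, so d_HBr/d_NH₃ = √(M_NH₃/M_HBr) = √(17.03/80.91) = 0.4588.
With d_HBr + d_NH₃ = 165 cm, d_NH₃ = 165/(1 + 0.4588) = 113.1 cm.
d_HBr = 165 − 113.1 = 51.89 cm.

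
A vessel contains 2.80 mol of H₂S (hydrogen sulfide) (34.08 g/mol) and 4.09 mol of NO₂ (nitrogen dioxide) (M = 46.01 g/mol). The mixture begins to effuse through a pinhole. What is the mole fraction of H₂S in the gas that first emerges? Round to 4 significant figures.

Each component's effusion rate ∝ (its partial pressure)·(1/√M) ∝ n_i/√M_i.
So x_H₂S in the escaping gas = (n_H₂S/√M_H₂S) / Σ(n_i/√M_i)
= (2.80/√34.08) / (2.80/√34.08 + 4.09/√46.01) = 0.4796/(0.4796 + 0.6030) = 0.4430.

0.4430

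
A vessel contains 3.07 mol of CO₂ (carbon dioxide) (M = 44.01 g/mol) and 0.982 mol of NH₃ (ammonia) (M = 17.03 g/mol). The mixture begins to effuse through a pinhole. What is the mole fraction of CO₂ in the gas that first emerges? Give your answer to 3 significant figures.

0.660

Rate_i ∝ x_i/√M_i (Graham's law weighted by mole fraction), so the effusate composition follows n_i/√M_i.
Mole fraction of CO₂ in the effusate = (n_CO₂/√M_CO₂) / (n_CO₂/√M_CO₂ + n_NH₃/√M_NH₃)
= (3.07/√44.01) / (3.07/√44.01 + 0.982/√17.03) = 0.4628/(0.4628 + 0.2380) = 0.660.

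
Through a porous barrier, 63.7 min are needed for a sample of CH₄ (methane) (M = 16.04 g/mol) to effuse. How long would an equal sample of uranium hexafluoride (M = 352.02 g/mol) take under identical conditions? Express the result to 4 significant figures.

298.4 min

Using Graham's law: t_UF₆/t_CH₄ = √(M_UF₆/M_CH₄) = √(352.02/16.04) = √21.95 = 4.685.
So the time for UF₆ is 63.7 × 4.685 = 298.4 min.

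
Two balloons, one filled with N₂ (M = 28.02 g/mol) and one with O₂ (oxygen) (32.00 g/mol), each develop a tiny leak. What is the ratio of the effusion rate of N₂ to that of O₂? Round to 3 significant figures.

From Graham's law, rate_N₂/rate_O₂ = √(M_O₂/M_N₂) = √(32.00/28.02) = √1.142 = 1.07.

1.07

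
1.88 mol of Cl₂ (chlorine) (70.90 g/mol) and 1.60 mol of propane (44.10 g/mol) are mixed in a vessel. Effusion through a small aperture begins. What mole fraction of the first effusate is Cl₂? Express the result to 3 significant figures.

0.481

The effusion rate of species i is ∝ p_i/√M_i ∝ n_i/√M_i.
So x_Cl₂ in the escaping gas = (n_Cl₂/√M_Cl₂) / Σ(n_i/√M_i)
= (1.88/√70.90) / (1.88/√70.90 + 1.60/√44.10) = 0.2233/(0.2233 + 0.2409) = 0.481.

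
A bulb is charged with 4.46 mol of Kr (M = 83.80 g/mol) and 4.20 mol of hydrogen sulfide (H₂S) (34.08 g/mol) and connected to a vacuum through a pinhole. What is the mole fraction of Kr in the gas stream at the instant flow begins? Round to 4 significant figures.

Each component's effusion rate ∝ (its partial pressure)·(1/√M) ∝ n_i/√M_i.
x_Kr(eff) = (n_Kr/√M_Kr) / (n_Kr/√M_Kr + n_H₂S/√M_H₂S)
= (4.46/√83.80) / (4.46/√83.80 + 4.20/√34.08) = 0.4872/(0.4872 + 0.7194) = 0.4038.

0.4038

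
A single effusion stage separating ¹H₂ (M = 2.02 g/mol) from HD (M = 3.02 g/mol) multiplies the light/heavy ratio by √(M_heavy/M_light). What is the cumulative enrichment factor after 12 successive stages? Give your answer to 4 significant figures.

Overall factor = α^12 with α = √(3.02/2.02), i.e. (3.02/2.02)^(12/2).
= 1.49505^6 = 11.17.

11.17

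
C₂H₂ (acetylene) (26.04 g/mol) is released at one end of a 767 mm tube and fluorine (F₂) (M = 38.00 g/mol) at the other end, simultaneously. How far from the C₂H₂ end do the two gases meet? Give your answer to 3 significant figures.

420 mm

In equal time, each gas travels a distance ∝ its rate ∝ 1/√M, so d_C₂H₂/d_F₂ = √(M_F₂/M_C₂H₂) = √(38.00/26.04) = 1.208.
With d_C₂H₂ + d_F₂ = 767 mm, d_F₂ = 767/(1 + 1.208) = 347.4 mm.
d_C₂H₂ = 767 − 347.4 = 420 mm.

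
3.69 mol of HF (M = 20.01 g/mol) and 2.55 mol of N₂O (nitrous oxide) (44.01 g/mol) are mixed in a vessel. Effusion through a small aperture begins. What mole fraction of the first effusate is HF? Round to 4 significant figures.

Rate_i ∝ x_i/√M_i (Graham's law weighted by mole fraction), so the effusate composition follows n_i/√M_i.
So x_HF in the escaping gas = (n_HF/√M_HF) / Σ(n_i/√M_i)
= (3.69/√20.01) / (3.69/√20.01 + 2.55/√44.01) = 0.8249/(0.8249 + 0.3844) = 0.6821.

0.6821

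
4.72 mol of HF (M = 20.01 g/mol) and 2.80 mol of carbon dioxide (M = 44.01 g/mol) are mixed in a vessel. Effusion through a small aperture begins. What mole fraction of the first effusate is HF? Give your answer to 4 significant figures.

0.7143

Effusion rate of each component ∝ n_i/√M_i (partial pressure × 1/√M).
So x_HF in the escaping gas = (n_HF/√M_HF) / Σ(n_i/√M_i)
= (4.72/√20.01) / (4.72/√20.01 + 2.80/√44.01) = 1.055/(1.055 + 0.4221) = 0.7143.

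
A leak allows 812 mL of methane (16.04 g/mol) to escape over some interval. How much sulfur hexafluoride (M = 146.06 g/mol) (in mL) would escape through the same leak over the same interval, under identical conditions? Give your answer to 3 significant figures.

Since effusion rate ∝ 1/√M, rate_SF₆/rate_CH₄ = √(M_CH₄/M_SF₆) = √(16.04/146.06) = √0.1098 = 0.3314.
So the volume for SF₆ is 812 × 0.3314 = 269 mL.

269 mL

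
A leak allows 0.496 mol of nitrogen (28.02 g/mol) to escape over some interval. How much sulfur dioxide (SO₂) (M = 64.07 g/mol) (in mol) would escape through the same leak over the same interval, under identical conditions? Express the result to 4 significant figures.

0.3280 mol

By Graham's law, rate_SO₂/rate_N₂ = √(M_N₂/M_SO₂) = √(28.02/64.07) = √0.4373 = 0.6613.
So the amount for SO₂ is 0.496 × 0.6613 = 0.3280 mol.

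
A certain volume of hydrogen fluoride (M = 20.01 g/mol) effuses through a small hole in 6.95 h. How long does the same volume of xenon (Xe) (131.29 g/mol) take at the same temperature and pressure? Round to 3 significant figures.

17.8 h

Using Graham's law: t_Xe/t_HF = √(M_Xe/M_HF) = √(131.29/20.01) = √6.561 = 2.561.
So the time for Xe is 6.95 × 2.561 = 17.8 h.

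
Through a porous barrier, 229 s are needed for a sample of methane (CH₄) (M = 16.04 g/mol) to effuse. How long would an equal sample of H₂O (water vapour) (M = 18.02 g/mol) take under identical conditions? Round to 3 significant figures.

243 s

Using Graham's law: t_H₂O/t_CH₄ = √(M_H₂O/M_CH₄) = √(18.02/16.04) = √1.123 = 1.060.
So the time for H₂O is 229 × 1.060 = 243 s.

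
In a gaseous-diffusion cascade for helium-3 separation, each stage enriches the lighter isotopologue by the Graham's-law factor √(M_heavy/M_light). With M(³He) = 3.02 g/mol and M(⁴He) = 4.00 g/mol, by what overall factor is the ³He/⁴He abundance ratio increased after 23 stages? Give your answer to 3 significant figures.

After 23 stages the ratio has grown by (√(4.00/3.02))^23 = (4.00/3.02)^(23/2).
= 1.32450^(23/2) = 25.3.

25.3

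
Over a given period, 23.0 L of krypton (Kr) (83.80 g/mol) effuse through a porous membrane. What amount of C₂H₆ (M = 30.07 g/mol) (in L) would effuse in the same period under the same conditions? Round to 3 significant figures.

Since effusion rate ∝ 1/√M, rate_C₂H₆/rate_Kr = √(M_Kr/M_C₂H₆) = √(83.80/30.07) = √2.787 = 1.669.
So the volume for C₂H₆ is 23.0 × 1.669 = 38.4 L.

38.4 L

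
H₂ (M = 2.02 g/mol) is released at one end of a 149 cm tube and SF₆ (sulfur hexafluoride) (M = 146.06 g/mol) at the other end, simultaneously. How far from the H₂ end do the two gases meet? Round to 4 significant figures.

133.3 cm

Distances travelled in equal time are proportional to diffusion rates, so d_H₂/d_SF₆ = √(M_SF₆/M_H₂) = √(146.06/2.02) = 8.503.
With d_H₂ + d_SF₆ = 149 cm, d_SF₆ = 149/(1 + 8.503) = 15.68 cm.
d_H₂ = 149 − 15.68 = 133.3 cm.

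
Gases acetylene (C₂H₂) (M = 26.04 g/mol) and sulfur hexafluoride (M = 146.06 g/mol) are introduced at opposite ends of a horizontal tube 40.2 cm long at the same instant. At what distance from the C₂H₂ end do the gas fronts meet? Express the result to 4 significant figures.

The fronts meet when d_C₂H₂ + d_SF₆ = L with d_C₂H₂/d_SF₆ = √(M_SF₆/M_C₂H₂) (Graham's law). Here √(M_SF₆/M_C₂H₂) = √(146.06/26.04) = 2.368.
With d_C₂H₂ + d_SF₆ = 40.2 cm, d_SF₆ = 40.2/(1 + 2.368) = 11.93 cm.
d_C₂H₂ = 40.2 − 11.93 = 28.27 cm.

28.27 cm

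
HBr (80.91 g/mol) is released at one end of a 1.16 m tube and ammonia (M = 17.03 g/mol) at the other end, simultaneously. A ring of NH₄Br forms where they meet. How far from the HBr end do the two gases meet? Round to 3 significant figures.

Graham's law gives d_HBr/d_NH₃ = rate_HBr/rate_NH₃ = √(M_NH₃/M_HBr) = √(17.03/80.91) = 0.4588.
With d_HBr + d_NH₃ = 1.16 m, d_NH₃ = 1.16/(1 + 0.4588) = 0.7952 m.
d_HBr = 1.16 − 0.7952 = 0.365 m.

0.365 m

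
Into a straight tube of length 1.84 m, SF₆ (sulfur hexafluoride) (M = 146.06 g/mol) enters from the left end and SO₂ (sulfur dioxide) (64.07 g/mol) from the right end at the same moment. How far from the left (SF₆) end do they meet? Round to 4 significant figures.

Graham's law gives d_SF₆/d_SO₂ = rate_SF₆/rate_SO₂ = √(M_SO₂/M_SF₆) = √(64.07/146.06) = 0.6623.
With d_SF₆ + d_SO₂ = 1.84 m, d_SO₂ = 1.84/(1 + 0.6623) = 1.107 m.
d_SF₆ = 1.84 − 1.107 = 0.7331 m.

0.7331 m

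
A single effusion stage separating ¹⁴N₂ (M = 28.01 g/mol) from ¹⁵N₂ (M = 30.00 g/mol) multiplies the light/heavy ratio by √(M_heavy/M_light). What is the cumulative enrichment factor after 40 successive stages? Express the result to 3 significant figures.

3.95

Overall factor = α^40 with α = √(30.00/28.01), i.e. (30.00/28.01)^(40/2).
= 1.07105^20 = 3.95.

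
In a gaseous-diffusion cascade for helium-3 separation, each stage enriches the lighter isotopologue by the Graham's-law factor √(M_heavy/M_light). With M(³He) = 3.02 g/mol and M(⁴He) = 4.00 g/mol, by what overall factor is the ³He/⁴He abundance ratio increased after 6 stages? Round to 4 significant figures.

2.324

The single-stage factor is √(M_heavy/M_light), so 6 stages give [√(4.00/3.02)]^6 = (4.00/3.02)^(6/2).
= 1.32450^3 = 2.324.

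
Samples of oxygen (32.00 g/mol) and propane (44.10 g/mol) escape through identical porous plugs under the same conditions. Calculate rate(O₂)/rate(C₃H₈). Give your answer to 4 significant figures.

Using Graham's law: rate_O₂/rate_C₃H₈ = √(M_C₃H₈/M_O₂) = √(44.10/32.00) = √1.378 = 1.174.

1.174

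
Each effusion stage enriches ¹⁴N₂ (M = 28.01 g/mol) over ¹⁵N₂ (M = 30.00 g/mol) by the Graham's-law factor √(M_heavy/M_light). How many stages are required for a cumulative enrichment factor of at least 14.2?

78

Per stage α = (30.00/28.01)^(1/2) = 1.07105^0.5, giving ln α = 0.03432.
Need α^N ≥ 14.2 ⇒ N ≥ ln(14.2) / ln α = 2.653 / 0.03432 = 77.31.
Minimum whole number of stages: N = 78.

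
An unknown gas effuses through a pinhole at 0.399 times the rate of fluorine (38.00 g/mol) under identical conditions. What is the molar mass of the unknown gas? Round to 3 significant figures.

Since effusion rate ∝ 1/√M, rate_X/rate_F₂ = √(M_F₂/M_X).
0.399 = √(38.00/M_X)
M_X = 38.00 / 0.399² = 38.00 / 0.1592 = 239 g/mol

239 g/mol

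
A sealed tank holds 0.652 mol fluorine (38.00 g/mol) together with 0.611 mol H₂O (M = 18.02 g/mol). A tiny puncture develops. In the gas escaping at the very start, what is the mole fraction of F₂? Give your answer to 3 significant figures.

Each component's effusion rate ∝ (its partial pressure)·(1/√M) ∝ n_i/√M_i.
Mole fraction of F₂ in the effusate = (n_F₂/√M_F₂) / (n_F₂/√M_F₂ + n_H₂O/√M_H₂O)
= (0.652/√38.00) / (0.652/√38.00 + 0.611/√18.02) = 0.1058/(0.1058 + 0.1439) = 0.424.

0.424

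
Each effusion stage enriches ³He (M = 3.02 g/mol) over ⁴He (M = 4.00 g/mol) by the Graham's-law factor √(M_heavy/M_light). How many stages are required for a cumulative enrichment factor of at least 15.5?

Per stage α = (4.00/3.02)^(1/2) = 1.32450^0.5, giving ln α = 0.1405.
Need α^N ≥ 15.5 ⇒ N ≥ ln(15.5) / ln α = 2.741 / 0.1405 = 19.51.
So at least 20 stages are needed.

20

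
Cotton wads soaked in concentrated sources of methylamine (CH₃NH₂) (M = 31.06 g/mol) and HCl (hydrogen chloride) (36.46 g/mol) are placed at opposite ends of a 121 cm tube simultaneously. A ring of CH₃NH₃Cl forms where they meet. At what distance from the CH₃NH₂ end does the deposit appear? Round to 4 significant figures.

62.92 cm

In equal time, each gas travels a distance ∝ its rate ∝ 1/√M, so d_CH₃NH₂/d_HCl = √(M_HCl/M_CH₃NH₂) = √(36.46/31.06) = 1.083.
With d_CH₃NH₂ + d_HCl = 121 cm, d_HCl = 121/(1 + 1.083) = 58.08 cm.
d_CH₃NH₂ = 121 − 58.08 = 62.92 cm.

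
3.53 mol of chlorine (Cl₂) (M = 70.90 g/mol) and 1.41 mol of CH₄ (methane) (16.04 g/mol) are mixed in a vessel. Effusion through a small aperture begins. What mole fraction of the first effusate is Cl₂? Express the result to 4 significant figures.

0.5435

Rate_i ∝ x_i/√M_i (Graham's law weighted by mole fraction), so the effusate composition follows n_i/√M_i.
So x_Cl₂ in the escaping gas = (n_Cl₂/√M_Cl₂) / Σ(n_i/√M_i)
= (3.53/√70.90) / (3.53/√70.90 + 1.41/√16.04) = 0.4192/(0.4192 + 0.3521) = 0.5435.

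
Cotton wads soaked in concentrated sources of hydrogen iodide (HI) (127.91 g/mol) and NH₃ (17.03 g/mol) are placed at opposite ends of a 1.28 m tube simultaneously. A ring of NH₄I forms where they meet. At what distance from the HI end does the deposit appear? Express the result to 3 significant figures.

0.342 m

The fronts meet when d_HI + d_NH₃ = L with d_HI/d_NH₃ = √(M_NH₃/M_HI) (Graham's law). Here √(M_NH₃/M_HI) = √(17.03/127.91) = 0.3649.
With d_HI + d_NH₃ = 1.28 m, d_NH₃ = 1.28/(1 + 0.3649) = 0.9378 m.
d_HI = 1.28 − 0.9378 = 0.342 m.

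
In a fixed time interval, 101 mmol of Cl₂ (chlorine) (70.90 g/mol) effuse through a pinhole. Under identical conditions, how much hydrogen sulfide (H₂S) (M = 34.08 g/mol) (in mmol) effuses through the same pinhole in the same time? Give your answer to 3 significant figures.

Since effusion rate ∝ 1/√M, rate_H₂S/rate_Cl₂ = √(M_Cl₂/M_H₂S) = √(70.90/34.08) = √2.080 = 1.442.
So the amount for H₂S is 101 × 1.442 = 146 mmol.

146 mmol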